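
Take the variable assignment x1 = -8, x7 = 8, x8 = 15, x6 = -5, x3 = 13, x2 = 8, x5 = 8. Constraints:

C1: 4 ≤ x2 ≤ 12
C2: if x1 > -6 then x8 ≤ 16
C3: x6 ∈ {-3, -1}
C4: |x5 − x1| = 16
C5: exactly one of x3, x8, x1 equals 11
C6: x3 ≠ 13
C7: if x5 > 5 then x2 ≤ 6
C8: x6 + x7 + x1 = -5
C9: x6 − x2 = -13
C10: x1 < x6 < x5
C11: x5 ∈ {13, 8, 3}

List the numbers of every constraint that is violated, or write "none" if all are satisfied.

C1: x2 = 8 lies in [4, 12] — OK.
C2: x1 = -8, not > -6; antecedent false, conditional vacuously true — OK.
C3: x6 = -5 is not in {-3, -1} — violated.
C4: |8 − (-8)| = 16 — OK.
C5: x3=13, x8=15, x1=-8; 0 of them equal 11, not exactly one — violated.
C6: x3 = 13, but 13 is required to differ — violated.
C7: x5 = 8 > 5, so we need x2 ≤ 6; but x2 = 8 > 6 — violated.
C8: x6 + x7 + x1 = -5 + 8 + (-8) = -5 — OK.
C9: x6 − x2 = -5 − 8 = -13 — OK.
C10: values -8 < -5 < 8 — OK.
C11: x5 = 8 is in {13, 8, 3} — OK.

Violated: 3, 5, 6, and 7.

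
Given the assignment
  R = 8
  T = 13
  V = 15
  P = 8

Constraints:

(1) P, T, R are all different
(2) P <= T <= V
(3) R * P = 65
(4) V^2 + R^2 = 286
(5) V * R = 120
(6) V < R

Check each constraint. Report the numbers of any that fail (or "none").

Constraints 1, 3, 4, and 6 are violated.

(1) P = R = 8, not all different — fails.
(2) values 8 <= 13 <= 15 — holds.
(3) R * P = 8 * 8 = 64, not 65 — fails.
(4) V^2 + R^2 = 15^2 + 8^2 = 225 + 64 = 289, not 286 — fails.
(5) V * R = 15 * 8 = 120 — holds.
(6) V = 15, R = 8; 15 ≥ 8 (want <) — fails.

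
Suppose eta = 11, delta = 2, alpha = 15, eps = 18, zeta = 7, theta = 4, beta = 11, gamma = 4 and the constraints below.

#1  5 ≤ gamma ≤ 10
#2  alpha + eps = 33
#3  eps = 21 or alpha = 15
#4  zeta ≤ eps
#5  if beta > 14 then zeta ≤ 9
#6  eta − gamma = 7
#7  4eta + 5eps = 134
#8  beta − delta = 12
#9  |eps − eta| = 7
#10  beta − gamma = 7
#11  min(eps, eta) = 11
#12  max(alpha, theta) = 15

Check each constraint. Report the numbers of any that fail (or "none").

#1 gamma = 4 is outside [5, 10] — violated.
#2 alpha + eps = 15 + 18 = 33 — OK.
#3 eps = 18 ≠ 21, but alpha = 15 = 15 (second disjunct) — OK.
#4 zeta = 7, eps = 18; 7 ≤ 18 — OK.
#5 beta = 11, not > 14; antecedent false, conditional vacuously true — OK.
#6 eta − gamma = 11 − 4 = 7 — OK.
#7 4eta + 5eps = 4(11) + 5(18) = 134 — OK.
#8 beta − delta = 11 − 2 = 9, not 12 — violated.
#9 |18 − 11| = 7 — OK.
#10 beta − gamma = 11 − 4 = 7 — OK.
#11 min(18, 11) = 11 — OK.
#12 max(15, 4) = 15 — OK.

Constraints 1, 8 do not hold.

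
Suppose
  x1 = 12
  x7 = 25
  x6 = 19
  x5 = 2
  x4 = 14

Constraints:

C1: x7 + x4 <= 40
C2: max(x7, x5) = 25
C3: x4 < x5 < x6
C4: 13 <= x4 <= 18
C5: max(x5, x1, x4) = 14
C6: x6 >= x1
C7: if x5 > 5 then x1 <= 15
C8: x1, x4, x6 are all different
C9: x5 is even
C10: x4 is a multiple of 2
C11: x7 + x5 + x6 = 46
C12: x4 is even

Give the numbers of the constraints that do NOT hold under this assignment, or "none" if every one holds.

Violated: 3.

C1: x7 + x4 = 25 + 14 = 39; 39 ≤ 40  holds
C2: max(25, 2) = 25  holds
C3: values 14, 2, 19; x4 = 14 is not < x5 = 2  fails
C4: x4 = 14 lies in [13, 18]  holds
C5: max(2, 12, 14) = 14  holds
C6: x6 = 19, x1 = 12; 19 ≥ 12  holds
C7: x5 = 2, not > 5; antecedent false, conditional vacuously true  holds
C8: values 12, 14, 19 are pairwise distinct  holds
C9: x5 = 2 is even  holds
C10: 14 / 2 = 7, so 2 divides 14  holds
C11: x7 + x5 + x6 = 25 + 2 + 19 = 46  holds
C12: x4 = 14 is even  holds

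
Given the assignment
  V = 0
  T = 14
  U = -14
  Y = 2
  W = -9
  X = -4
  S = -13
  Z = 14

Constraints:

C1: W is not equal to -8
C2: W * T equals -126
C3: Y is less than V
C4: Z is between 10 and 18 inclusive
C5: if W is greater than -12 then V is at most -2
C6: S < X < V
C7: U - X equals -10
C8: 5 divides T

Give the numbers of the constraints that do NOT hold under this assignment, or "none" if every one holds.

C1: W = -9, and -9 ≠ -8 — holds.
C2: W * T = -9 * 14 = -126 — holds.
C3: Y = 2, V = 0; 2 ≥ 0 (want <) — fails.
C4: Z = 14 lies in [10, 18] — holds.
C5: W = -9 > -12, so we need V ≤ -2; but V = 0 > -2 — fails.
C6: values -13 < -4 < 0 — holds.
C7: U - X = -14 - (-4) = -10 — holds.
C8: 14 = 5*2 + 4, so 5 does not divide 14 — fails.

The assignment fails constraints 3, 5, and 8.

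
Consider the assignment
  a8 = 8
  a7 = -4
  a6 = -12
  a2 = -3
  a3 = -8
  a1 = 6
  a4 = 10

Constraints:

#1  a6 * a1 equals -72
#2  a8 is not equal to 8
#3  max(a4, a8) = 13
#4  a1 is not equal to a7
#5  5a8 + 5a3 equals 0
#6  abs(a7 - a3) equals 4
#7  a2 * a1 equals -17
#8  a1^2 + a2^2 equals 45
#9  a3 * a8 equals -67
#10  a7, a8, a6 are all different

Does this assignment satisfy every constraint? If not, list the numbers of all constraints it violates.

#1 a6 * a1 = -12 * 6 = -72 — holds.
#2 a8 = 8, but 8 is required to differ — fails.
#3 max(10, 8) = 10, not 13 — fails.
#4 a1 = 6, a7 = -4; distinct — holds.
#5 5a8 + 5a3 = 5(8) + 5(-8) = 0 — holds.
#6 abs(-4 - (-8)) = 4 — holds.
#7 a2 * a1 = -3 * 6 = -18, not -17 — fails.
#8 a1^2 + a2^2 = 6^2 + (-3)^2 = 36 + 9 = 45 — holds.
#9 a3 * a8 = -8 * 8 = -64, not -67 — fails.
#10 values -4, 8, -12 are pairwise distinct — holds.

Constraints 2, 3, 7, 9 do not hold.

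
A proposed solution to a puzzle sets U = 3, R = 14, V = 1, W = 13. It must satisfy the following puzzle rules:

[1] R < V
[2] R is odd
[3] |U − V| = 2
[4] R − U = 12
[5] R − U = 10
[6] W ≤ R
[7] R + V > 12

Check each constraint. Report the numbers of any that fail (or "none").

[1] R = 14, V = 1; 14 ≥ 1 (want <) — does not hold.
[2] R = 14 is even — does not hold.
[3] |3 − 1| = 2 — holds.
[4] R − U = 14 − 3 = 11, not 12 — does not hold.
[5] R − U = 14 − 3 = 11, not 10 — does not hold.
[6] W = 13, R = 14; 13 ≤ 14 — holds.
[7] R + V = 14 + 1 = 15; 15 > 12 — holds.

Violated: 1, 2, 4, and 5.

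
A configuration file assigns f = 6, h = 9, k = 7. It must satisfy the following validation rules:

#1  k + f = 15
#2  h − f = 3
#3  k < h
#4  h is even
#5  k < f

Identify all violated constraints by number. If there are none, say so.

#1 k + f = 7 + 6 = 13, not 15 — does not hold.
#2 h − f = 9 − 6 = 3 — holds.
#3 k = 7, h = 9; 7 < 9 — holds.
#4 h = 9 is odd — does not hold.
#5 k = 7, f = 6; 7 ≥ 6 (want <) — does not hold.

Constraints 1, 4, 5 are violated.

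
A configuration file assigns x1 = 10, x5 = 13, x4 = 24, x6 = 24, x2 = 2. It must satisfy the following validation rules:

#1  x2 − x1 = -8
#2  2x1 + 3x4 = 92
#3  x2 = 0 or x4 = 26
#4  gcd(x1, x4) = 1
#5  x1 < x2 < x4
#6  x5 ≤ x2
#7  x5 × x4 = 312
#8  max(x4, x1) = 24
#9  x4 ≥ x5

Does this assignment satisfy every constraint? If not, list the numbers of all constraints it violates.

Constraints 3, 4, 5, and 6 do not hold.

#1 x2 − x1 = 2 − 10 = -8 — holds.
#2 2x1 + 3x4 = 2(10) + 3(24) = 92 — holds.
#3 x2 = 2 ≠ 0 and x4 = 24 ≠ 26; both disjuncts false — fails.
#4 gcd(10, 24) = 2, not 1 — fails.
#5 values 10, 2, 24; x1 = 10 is not < x2 = 2 — fails.
#6 x5 = 13, x2 = 2; 13 > 2 (want ≤) — fails.
#7 x5 × x4 = 13 × 24 = 312 — holds.
#8 max(24, 10) = 24 — holds.
#9 x4 = 24, x5 = 13; 24 ≥ 13 — holds.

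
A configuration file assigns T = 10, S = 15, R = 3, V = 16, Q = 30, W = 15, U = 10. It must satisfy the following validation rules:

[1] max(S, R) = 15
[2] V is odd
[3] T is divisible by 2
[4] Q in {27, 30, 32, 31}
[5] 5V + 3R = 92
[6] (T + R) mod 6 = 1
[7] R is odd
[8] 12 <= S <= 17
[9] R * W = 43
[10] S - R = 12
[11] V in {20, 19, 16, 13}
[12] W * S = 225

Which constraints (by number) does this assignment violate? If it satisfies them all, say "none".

[1] max(15, 3) = 15  yes
[2] V = 16 is even  no
[3] 10 / 2 = 5, so 2 divides 10  yes
[4] Q = 30 is in {27, 30, 32, 31}  yes
[5] 5V + 3R = 5(16) + 3(3) = 89, not 92  no
[6] T + R = 13; 13 mod 6 = 1  yes
[7] R = 3 is odd  yes
[8] S = 15 lies in [12, 17]  yes
[9] R * W = 3 * 15 = 45, not 43  no
[10] S - R = 15 - 3 = 12  yes
[11] V = 16 is in {20, 19, 16, 13}  yes
[12] W * S = 15 * 15 = 225  yes

Constraints 2, 5, and 9 are violated.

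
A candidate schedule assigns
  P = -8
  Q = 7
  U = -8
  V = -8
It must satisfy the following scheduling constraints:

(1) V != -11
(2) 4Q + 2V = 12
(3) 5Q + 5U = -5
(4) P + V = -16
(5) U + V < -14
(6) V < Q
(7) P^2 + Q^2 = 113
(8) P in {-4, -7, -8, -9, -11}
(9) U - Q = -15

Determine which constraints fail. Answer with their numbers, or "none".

(1) V = -8, and -8 ≠ -11 — satisfied.
(2) 4Q + 2V = 4(7) + 2(-8) = 12 — satisfied.
(3) 5Q + 5U = 5(7) + 5(-8) = -5 — satisfied.
(4) P + V = -8 + (-8) = -16 — satisfied.
(5) U + V = -8 + (-8) = -16; -16 < -14 — satisfied.
(6) V = -8, Q = 7; -8 < 7 — satisfied.
(7) P^2 + Q^2 = (-8)^2 + 7^2 = 64 + 49 = 113 — satisfied.
(8) P = -8 is in {-4, -7, -8, -9, -11} — satisfied.
(9) U - Q = -8 - 7 = -15 — satisfied.

None — every constraint holds.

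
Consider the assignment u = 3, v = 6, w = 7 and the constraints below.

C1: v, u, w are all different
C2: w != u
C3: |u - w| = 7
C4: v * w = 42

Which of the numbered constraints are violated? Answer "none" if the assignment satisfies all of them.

C1: values 6, 3, 7 are pairwise distinct — satisfied.
C2: w = 7, u = 3; distinct — satisfied.
C3: |3 - 7| = 4, not 7 — violated.
C4: v * w = 6 * 7 = 42 — satisfied.

No — constraint 3 is not satisfied.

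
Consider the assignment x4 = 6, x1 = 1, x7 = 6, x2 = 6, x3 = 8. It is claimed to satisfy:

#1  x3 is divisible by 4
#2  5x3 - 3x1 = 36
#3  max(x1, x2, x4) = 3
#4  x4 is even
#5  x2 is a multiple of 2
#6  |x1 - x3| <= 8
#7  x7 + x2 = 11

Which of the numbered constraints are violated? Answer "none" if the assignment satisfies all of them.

#1 8 / 4 = 2, so 4 divides 8 — OK.
#2 5x3 - 3x1 = 5(8) - 3(1) = 37, not 36 — violated.
#3 max(1, 6, 6) = 6, not 3 — violated.
#4 x4 = 6 is even — OK.
#5 6 / 2 = 3, so 2 divides 6 — OK.
#6 |1 - 8| = 7; 7 ≤ 8 — OK.
#7 x7 + x2 = 6 + 6 = 12, not 11 — violated.

Constraints 2, 3, 7 are violated.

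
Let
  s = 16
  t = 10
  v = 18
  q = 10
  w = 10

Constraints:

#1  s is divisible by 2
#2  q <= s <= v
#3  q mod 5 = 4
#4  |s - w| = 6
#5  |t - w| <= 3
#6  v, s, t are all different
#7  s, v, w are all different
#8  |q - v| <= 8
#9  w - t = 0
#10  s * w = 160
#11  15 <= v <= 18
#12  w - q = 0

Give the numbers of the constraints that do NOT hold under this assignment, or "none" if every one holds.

#1 16 / 2 = 8, so 2 divides 16 — holds.
#2 values 10 <= 16 <= 18 — holds.
#3 10 mod 5 = 0, not 4 — does not hold.
#4 |16 - 10| = 6 — holds.
#5 |10 - 10| = 0; 0 ≤ 3 — holds.
#6 values 18, 16, 10 are pairwise distinct — holds.
#7 values 16, 18, 10 are pairwise distinct — holds.
#8 |10 - 18| = 8; 8 ≤ 8 — holds.
#9 w - t = 10 - 10 = 0 — holds.
#10 s * w = 16 * 10 = 160 — holds.
#11 v = 18 lies in [15, 18] — holds.
#12 w - q = 10 - 10 = 0 — holds.

Violated: 3.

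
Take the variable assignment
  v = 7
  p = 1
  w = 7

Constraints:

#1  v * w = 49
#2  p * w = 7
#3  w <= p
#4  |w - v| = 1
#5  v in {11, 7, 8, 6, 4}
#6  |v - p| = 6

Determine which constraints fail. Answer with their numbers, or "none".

#1 v * w = 7 * 7 = 49  yes
#2 p * w = 1 * 7 = 7  yes
#3 w = 7, p = 1; 7 > 1 (want ≤)  no
#4 |7 - 7| = 0, not 1  no
#5 v = 7 is in {11, 7, 8, 6, 4}  yes
#6 |7 - 1| = 6  yes

No — constraints 3 and 4 are not satisfied.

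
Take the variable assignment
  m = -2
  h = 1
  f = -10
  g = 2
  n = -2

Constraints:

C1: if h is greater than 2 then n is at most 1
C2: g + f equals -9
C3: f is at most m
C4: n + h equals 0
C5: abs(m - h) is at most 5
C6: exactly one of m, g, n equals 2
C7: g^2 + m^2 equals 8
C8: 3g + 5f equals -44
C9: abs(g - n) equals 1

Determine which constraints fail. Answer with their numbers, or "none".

C1: h = 1, not > 2; antecedent false, conditional vacuously true  ✓
C2: g + f = 2 + (-10) = -8, not -9  ✗
C3: f = -10, m = -2; -10 ≤ -2  ✓
C4: n + h = -2 + 1 = -1, not 0  ✗
C5: abs(-2 - 1) = 3; 3 ≤ 5  ✓
C6: m=-2, g=2, n=-2; 1 of them equals 2  ✓
C7: g^2 + m^2 = 2^2 + (-2)^2 = 4 + 4 = 8  ✓
C8: 3g + 5f = 3(2) + 5(-10) = -44  ✓
C9: abs(2 - (-2)) = 4, not 1  ✗

Constraints 2, 4, and 9 do not hold.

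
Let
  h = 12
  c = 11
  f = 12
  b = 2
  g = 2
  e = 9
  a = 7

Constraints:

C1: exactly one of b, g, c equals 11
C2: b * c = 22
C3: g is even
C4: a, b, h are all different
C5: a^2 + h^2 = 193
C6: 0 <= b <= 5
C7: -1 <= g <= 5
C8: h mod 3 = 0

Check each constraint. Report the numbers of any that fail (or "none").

C1: b=2, g=2, c=11; 1 of them equals 11 — satisfied.
C2: b * c = 2 * 11 = 22 — satisfied.
C3: g = 2 is even — satisfied.
C4: values 7, 2, 12 are pairwise distinct — satisfied.
C5: a^2 + h^2 = 7^2 + 12^2 = 49 + 144 = 193 — satisfied.
C6: b = 2 lies in [0, 5] — satisfied.
C7: g = 2 lies in [-1, 5] — satisfied.
C8: 12 mod 3 = 0 — satisfied.

None — every constraint holds.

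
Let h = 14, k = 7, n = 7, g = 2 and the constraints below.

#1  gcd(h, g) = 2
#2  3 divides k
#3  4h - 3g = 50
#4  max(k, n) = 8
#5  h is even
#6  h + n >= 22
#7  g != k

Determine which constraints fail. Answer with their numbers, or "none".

The assignment fails constraints 2, 4, and 6.

#1 gcd(14, 2) = 2 — OK.
#2 7 = 3*2 + 1, so 3 does not divide 7 — violated.
#3 4h - 3g = 4(14) - 3(2) = 50 — OK.
#4 max(7, 7) = 7, not 8 — violated.
#5 h = 14 is even — OK.
#6 h + n = 14 + 7 = 21; 21 < 22, bound 22 not met — violated.
#7 g = 2, k = 7; distinct — OK.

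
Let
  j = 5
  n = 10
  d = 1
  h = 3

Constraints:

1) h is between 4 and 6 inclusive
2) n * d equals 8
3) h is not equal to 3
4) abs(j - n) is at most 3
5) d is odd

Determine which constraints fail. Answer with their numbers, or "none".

Constraints 1, 2, 3, and 4 do not hold.

1) h = 3 is outside [4, 6]  ✘
2) n * d = 10 * 1 = 10, not 8  ✘
3) h = 3, but 3 is required to differ  ✘
4) abs(5 - 10) = 5; 5 > 3, exceeds bound 3  ✘
5) d = 1 is odd  ✔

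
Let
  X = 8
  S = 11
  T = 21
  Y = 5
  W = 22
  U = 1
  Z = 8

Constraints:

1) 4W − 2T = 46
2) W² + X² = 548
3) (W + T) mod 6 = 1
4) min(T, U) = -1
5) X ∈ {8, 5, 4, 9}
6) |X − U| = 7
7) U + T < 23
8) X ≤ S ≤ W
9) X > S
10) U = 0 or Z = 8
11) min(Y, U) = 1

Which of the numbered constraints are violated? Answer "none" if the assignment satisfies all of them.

1) 4W − 2T = 4(22) − 2(21) = 46 — holds.
2) W² + X² = 22² + 8² = 484 + 64 = 548 — holds.
3) W + T = 43; 43 mod 6 = 1 — holds.
4) min(21, 1) = 1, not -1 — does not hold.
5) X = 8 is in {8, 5, 4, 9} — holds.
6) |8 − 1| = 7 — holds.
7) U + T = 1 + 21 = 22; 22 < 23 — holds.
8) values 8 ≤ 11 ≤ 22 — holds.
9) X = 8, S = 11; 8 ≤ 11 (want >) — does not hold.
10) U = 1 ≠ 0, but Z = 8 = 8 (second disjunct) — holds.
11) min(5, 1) = 1 — holds.

Violated: 4, 9.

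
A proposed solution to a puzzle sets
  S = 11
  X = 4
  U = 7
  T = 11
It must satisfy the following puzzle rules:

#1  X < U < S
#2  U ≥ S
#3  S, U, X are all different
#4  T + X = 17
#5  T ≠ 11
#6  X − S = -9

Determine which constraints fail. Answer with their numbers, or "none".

#1 values 4 < 7 < 11  holds
#2 U = 7, S = 11; 7 < 11 (want ≥)  fails
#3 values 11, 7, 4 are pairwise distinct  holds
#4 T + X = 11 + 4 = 15, not 17  fails
#5 T = 11, but 11 is required to differ  fails
#6 X − S = 4 − 11 = -7, not -9  fails

Constraints 2, 4, 5, 6 are violated.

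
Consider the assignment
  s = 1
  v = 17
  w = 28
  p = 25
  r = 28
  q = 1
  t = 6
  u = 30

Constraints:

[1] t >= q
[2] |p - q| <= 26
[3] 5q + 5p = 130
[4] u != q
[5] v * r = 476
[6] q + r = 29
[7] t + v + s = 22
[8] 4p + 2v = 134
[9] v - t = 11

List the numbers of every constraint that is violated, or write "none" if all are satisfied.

[1] t = 6, q = 1; 6 ≥ 1  true
[2] |25 - 1| = 24; 24 ≤ 26  true
[3] 5q + 5p = 5(1) + 5(25) = 130  true
[4] u = 30, q = 1; distinct  true
[5] v * r = 17 * 28 = 476  true
[6] q + r = 1 + 28 = 29  true
[7] t + v + s = 6 + 17 + 1 = 24, not 22  false
[8] 4p + 2v = 4(25) + 2(17) = 134  true
[9] v - t = 17 - 6 = 11  true

Constraint 7 is violated.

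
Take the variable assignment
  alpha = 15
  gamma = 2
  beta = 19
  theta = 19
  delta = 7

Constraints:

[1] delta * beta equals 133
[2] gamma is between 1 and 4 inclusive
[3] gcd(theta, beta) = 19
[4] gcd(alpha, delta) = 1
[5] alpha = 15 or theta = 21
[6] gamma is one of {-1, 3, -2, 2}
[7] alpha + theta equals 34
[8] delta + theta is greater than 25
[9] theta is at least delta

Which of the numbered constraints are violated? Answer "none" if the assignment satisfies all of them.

No violations.

[1] delta * beta = 7 * 19 = 133  holds
[2] gamma = 2 lies in [1, 4]  holds
[3] gcd(19, 19) = 19  holds
[4] gcd(15, 7) = 1  holds
[5] alpha = 15 = 15 (first disjunct)  holds
[6] gamma = 2 is in {-1, 3, -2, 2}  holds
[7] alpha + theta = 15 + 19 = 34  holds
[8] delta + theta = 7 + 19 = 26; 26 > 25  holds
[9] theta = 19, delta = 7; 19 ≥ 7  holds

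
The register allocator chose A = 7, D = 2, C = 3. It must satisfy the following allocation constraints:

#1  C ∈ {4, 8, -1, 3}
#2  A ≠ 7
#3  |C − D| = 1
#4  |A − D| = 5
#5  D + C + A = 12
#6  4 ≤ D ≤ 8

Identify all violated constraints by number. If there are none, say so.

#1 C = 3 is in {4, 8, -1, 3}  ✔
#2 A = 7, but 7 is required to differ  ✘
#3 |3 − 2| = 1  ✔
#4 |7 − 2| = 5  ✔
#5 D + C + A = 2 + 3 + 7 = 12  ✔
#6 D = 2 is outside [4, 8]  ✘

The assignment fails constraints 2, 6.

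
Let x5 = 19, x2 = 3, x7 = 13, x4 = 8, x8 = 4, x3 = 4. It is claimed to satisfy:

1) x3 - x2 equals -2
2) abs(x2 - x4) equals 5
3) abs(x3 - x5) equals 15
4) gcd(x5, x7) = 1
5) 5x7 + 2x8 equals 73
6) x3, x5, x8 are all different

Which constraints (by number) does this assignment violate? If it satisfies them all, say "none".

1) x3 - x2 = 4 - 3 = 1, not -2  FAIL
2) abs(3 - 8) = 5  OK
3) abs(4 - 19) = 15  OK
4) gcd(19, 13) = 1  OK
5) 5x7 + 2x8 = 5(13) + 2(4) = 73  OK
6) x3 = x8 = 4, not all different  FAIL

The assignment fails constraints 1 and 6.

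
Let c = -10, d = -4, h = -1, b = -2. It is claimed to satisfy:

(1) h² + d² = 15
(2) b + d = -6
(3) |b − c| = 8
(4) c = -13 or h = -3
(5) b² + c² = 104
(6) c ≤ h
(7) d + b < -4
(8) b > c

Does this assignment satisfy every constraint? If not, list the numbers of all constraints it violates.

Constraints 1 and 4 are violated.

(1) h² + d² = (-1)² + (-4)² = 1 + 16 = 17, not 15 — violated.
(2) b + d = -2 + (-4) = -6 — satisfied.
(3) |-2 − (-10)| = 8 — satisfied.
(4) c = -10 ≠ -13 and h = -1 ≠ -3; both disjuncts false — violated.
(5) b² + c² = (-2)² + (-10)² = 4 + 100 = 104 — satisfied.
(6) c = -10, h = -1; -10 ≤ -1 — satisfied.
(7) d + b = -4 + (-2) = -6; -6 < -4 — satisfied.
(8) b = -2, c = -10; -2 > -10 — satisfied.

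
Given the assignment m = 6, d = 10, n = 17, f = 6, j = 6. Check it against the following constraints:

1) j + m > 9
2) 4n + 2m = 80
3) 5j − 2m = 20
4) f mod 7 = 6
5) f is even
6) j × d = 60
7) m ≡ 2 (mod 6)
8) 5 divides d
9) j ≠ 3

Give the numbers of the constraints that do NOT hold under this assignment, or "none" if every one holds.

Constraints 3 and 7 are violated.

1) j + m = 6 + 6 = 12; 12 > 9 — holds.
2) 4n + 2m = 4(17) + 2(6) = 80 — holds.
3) 5j − 2m = 5(6) − 2(6) = 18, not 20 — fails.
4) 6 mod 7 = 6 — holds.
5) f = 6 is even — holds.
6) j × d = 6 × 10 = 60 — holds.
7) 6 mod 6 = 0, not 2 — fails.
8) 10 / 5 = 2, so 5 divides 10 — holds.
9) j = 6, and 6 ≠ 3 — holds.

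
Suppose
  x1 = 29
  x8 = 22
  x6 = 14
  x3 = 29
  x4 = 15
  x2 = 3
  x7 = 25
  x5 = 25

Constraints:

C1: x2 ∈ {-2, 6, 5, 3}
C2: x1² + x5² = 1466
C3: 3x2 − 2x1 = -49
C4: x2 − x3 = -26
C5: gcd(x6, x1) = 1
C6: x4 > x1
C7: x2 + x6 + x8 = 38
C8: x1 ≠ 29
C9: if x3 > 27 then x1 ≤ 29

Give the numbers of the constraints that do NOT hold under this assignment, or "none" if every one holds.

Constraints 6, 7, and 8 are violated.

C1: x2 = 3 is in {-2, 6, 5, 3}  holds
C2: x1² + x5² = 29² + 25² = 841 + 625 = 1466  holds
C3: 3x2 − 2x1 = 3(3) − 2(29) = -49  holds
C4: x2 − x3 = 3 − 29 = -26  holds
C5: gcd(14, 29) = 1  holds
C6: x4 = 15, x1 = 29; 15 ≤ 29 (want >)  fails
C7: x2 + x6 + x8 = 3 + 14 + 22 = 39, not 38  fails
C8: x1 = 29, but 29 is required to differ  fails
C9: x3 = 29 > 27, so we need x1 ≤ 29; x1 = 29 ≤ 29  holds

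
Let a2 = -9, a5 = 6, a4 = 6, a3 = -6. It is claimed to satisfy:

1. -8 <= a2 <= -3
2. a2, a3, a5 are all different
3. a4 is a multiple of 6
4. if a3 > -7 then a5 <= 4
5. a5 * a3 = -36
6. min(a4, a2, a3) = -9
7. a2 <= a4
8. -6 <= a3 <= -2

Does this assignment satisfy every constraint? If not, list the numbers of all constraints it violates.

1. a2 = -9 is outside [-8, -3]  no
2. values -9, -6, 6 are pairwise distinct  yes
3. 6 / 6 = 1, so 6 divides 6  yes
4. a3 = -6 > -7, so we need a5 ≤ 4; but a5 = 6 > 4  no
5. a5 * a3 = 6 * (-6) = -36  yes
6. min(6, -9, -6) = -9  yes
7. a2 = -9, a4 = 6; -9 ≤ 6  yes
8. a3 = -6 lies in [-6, -2]  yes

The assignment fails constraints 1, 4.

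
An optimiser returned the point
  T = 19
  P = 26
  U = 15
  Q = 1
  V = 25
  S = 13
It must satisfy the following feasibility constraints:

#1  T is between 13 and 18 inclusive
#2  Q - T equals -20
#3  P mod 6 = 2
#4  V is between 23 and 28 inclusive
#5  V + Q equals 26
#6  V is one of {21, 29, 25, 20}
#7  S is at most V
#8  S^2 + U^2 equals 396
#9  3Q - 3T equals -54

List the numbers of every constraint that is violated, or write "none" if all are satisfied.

No — constraints 1, 2, and 8 are not satisfied.

#1 T = 19 is outside [13, 18] — fails.
#2 Q - T = 1 - 19 = -18, not -20 — fails.
#3 26 mod 6 = 2 — holds.
#4 V = 25 lies in [23, 28] — holds.
#5 V + Q = 25 + 1 = 26 — holds.
#6 V = 25 is in {21, 29, 25, 20} — holds.
#7 S = 13, V = 25; 13 ≤ 25 — holds.
#8 S^2 + U^2 = 13^2 + 15^2 = 169 + 225 = 394, not 396 — fails.
#9 3Q - 3T = 3(1) - 3(19) = -54 — holds.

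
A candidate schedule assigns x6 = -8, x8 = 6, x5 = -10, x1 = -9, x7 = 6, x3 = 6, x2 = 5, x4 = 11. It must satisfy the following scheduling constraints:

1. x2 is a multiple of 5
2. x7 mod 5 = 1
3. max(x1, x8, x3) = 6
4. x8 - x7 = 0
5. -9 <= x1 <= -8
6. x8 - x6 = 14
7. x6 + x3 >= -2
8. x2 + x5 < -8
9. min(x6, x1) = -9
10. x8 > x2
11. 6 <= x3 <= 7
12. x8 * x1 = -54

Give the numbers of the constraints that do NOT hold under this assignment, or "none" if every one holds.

1. 5 / 5 = 1, so 5 divides 5 — OK.
2. 6 mod 5 = 1 — OK.
3. max(-9, 6, 6) = 6 — OK.
4. x8 - x7 = 6 - 6 = 0 — OK.
5. x1 = -9 lies in [-9, -8] — OK.
6. x8 - x6 = 6 - (-8) = 14 — OK.
7. x6 + x3 = -8 + 6 = -2; -2 ≥ -2 — OK.
8. x2 + x5 = 5 + (-10) = -5; -5 ≥ -8, bound -8 not met — violated.
9. min(-8, -9) = -9 — OK.
10. x8 = 6, x2 = 5; 6 > 5 — OK.
11. x3 = 6 lies in [6, 7] — OK.
12. x8 * x1 = 6 * (-9) = -54 — OK.

Violated: 8.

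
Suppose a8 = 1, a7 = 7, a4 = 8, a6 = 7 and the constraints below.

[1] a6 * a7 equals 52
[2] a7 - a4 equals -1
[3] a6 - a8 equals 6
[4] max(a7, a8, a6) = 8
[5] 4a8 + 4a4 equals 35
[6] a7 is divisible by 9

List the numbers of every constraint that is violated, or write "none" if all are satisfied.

[1] a6 * a7 = 7 * 7 = 49, not 52 — violated.
[2] a7 - a4 = 7 - 8 = -1 — OK.
[3] a6 - a8 = 7 - 1 = 6 — OK.
[4] max(7, 1, 7) = 7, not 8 — violated.
[5] 4a8 + 4a4 = 4(1) + 4(8) = 36, not 35 — violated.
[6] 7 = 9*0 + 7, so 9 does not divide 7 — violated.

Constraints 1, 4, 5, 6 do not hold.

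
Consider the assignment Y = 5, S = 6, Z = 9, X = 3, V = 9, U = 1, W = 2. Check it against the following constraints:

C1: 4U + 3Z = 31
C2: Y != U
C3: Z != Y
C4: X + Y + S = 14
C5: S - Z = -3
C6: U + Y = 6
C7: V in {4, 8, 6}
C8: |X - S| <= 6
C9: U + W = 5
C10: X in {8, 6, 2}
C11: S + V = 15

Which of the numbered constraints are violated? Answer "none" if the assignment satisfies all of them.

Constraints 7, 9, and 10 are violated.

C1: 4U + 3Z = 4(1) + 3(9) = 31 — satisfied.
C2: Y = 5, U = 1; distinct — satisfied.
C3: Z = 9, Y = 5; distinct — satisfied.
C4: X + Y + S = 3 + 5 + 6 = 14 — satisfied.
C5: S - Z = 6 - 9 = -3 — satisfied.
C6: U + Y = 1 + 5 = 6 — satisfied.
C7: V = 9 is not in {4, 8, 6} — violated.
C8: |3 - 6| = 3; 3 ≤ 6 — satisfied.
C9: U + W = 1 + 2 = 3, not 5 — violated.
C10: X = 3 is not in {8, 6, 2} — violated.
C11: S + V = 6 + 9 = 15 — satisfied.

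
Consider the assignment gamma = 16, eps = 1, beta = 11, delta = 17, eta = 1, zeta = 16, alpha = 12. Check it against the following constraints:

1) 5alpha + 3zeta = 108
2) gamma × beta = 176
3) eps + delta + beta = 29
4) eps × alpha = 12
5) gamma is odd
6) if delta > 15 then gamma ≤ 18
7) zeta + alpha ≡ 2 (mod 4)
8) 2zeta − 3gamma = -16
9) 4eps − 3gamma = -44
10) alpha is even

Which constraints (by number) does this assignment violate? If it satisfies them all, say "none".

1) 5alpha + 3zeta = 5(12) + 3(16) = 108  ✓
2) gamma × beta = 16 × 11 = 176  ✓
3) eps + delta + beta = 1 + 17 + 11 = 29  ✓
4) eps × alpha = 1 × 12 = 12  ✓
5) gamma = 16 is even  ✗
6) delta = 17 > 15, so we need gamma ≤ 18; gamma = 16 ≤ 18  ✓
7) zeta + alpha = 28; 28 mod 4 = 0, not 2  ✗
8) 2zeta − 3gamma = 2(16) − 3(16) = -16  ✓
9) 4eps − 3gamma = 4(1) − 3(16) = -44  ✓
10) alpha = 12 is even  ✓

The assignment fails constraints 5 and 7.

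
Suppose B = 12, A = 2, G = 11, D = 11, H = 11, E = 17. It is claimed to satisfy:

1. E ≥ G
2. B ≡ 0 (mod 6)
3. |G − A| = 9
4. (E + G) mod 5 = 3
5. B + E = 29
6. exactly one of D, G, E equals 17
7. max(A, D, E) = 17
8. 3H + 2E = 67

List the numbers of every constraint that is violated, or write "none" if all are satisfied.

All constraints are satisfied.

1. E = 17, G = 11; 17 ≥ 11  yes
2. 12 mod 6 = 0  yes
3. |11 − 2| = 9  yes
4. E + G = 28; 28 mod 5 = 3  yes
5. B + E = 12 + 17 = 29  yes
6. D=11, G=11, E=17; 1 of them equals 17  yes
7. max(2, 11, 17) = 17  yes
8. 3H + 2E = 3(11) + 2(17) = 67  yes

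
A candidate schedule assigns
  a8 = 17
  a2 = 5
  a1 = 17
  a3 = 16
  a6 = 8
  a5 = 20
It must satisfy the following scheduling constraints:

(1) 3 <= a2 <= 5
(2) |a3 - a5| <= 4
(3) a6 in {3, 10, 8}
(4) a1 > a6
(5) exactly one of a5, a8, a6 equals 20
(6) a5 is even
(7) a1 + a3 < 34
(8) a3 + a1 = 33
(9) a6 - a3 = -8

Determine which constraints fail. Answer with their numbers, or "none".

None — every constraint holds.

(1) a2 = 5 lies in [3, 5] — holds.
(2) |16 - 20| = 4; 4 ≤ 4 — holds.
(3) a6 = 8 is in {3, 10, 8} — holds.
(4) a1 = 17, a6 = 8; 17 > 8 — holds.
(5) a5=20, a8=17, a6=8; 1 of them equals 20 — holds.
(6) a5 = 20 is even — holds.
(7) a1 + a3 = 17 + 16 = 33; 33 < 34 — holds.
(8) a3 + a1 = 16 + 17 = 33 — holds.
(9) a6 - a3 = 8 - 16 = -8 — holds.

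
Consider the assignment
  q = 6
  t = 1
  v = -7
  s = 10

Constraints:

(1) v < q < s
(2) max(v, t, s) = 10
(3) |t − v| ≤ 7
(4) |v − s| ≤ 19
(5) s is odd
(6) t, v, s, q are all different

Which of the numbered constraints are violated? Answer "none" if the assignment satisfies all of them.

(1) values -7 < 6 < 10  true
(2) max(-7, 1, 10) = 10  true
(3) |1 − (-7)| = 8; 8 > 7, exceeds bound 7  false
(4) |-7 − 10| = 17; 17 ≤ 19  true
(5) s = 10 is even  false
(6) values 1, -7, 10, 6 are pairwise distinct  true

No — constraints 3, 5 are not satisfied.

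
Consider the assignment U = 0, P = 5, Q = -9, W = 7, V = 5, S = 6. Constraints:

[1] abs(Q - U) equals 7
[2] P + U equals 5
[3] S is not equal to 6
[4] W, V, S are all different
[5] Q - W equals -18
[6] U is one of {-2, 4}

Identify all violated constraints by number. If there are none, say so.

[1] abs(-9 - 0) = 9, not 7  ✗
[2] P + U = 5 + 0 = 5  ✓
[3] S = 6, but 6 is required to differ  ✗
[4] values 7, 5, 6 are pairwise distinct  ✓
[5] Q - W = -9 - 7 = -16, not -18  ✗
[6] U = 0 is not in {-2, 4}  ✗

The assignment fails constraints 1, 3, 5, and 6.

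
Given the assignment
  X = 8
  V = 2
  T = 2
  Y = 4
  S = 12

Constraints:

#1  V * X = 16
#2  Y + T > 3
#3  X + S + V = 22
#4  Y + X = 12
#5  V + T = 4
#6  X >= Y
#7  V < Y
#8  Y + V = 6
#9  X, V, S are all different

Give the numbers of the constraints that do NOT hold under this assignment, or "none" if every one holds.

#1 V * X = 2 * 8 = 16  true
#2 Y + T = 4 + 2 = 6; 6 > 3  true
#3 X + S + V = 8 + 12 + 2 = 22  true
#4 Y + X = 4 + 8 = 12  true
#5 V + T = 2 + 2 = 4  true
#6 X = 8, Y = 4; 8 ≥ 4  true
#7 V = 2, Y = 4; 2 < 4  true
#8 Y + V = 4 + 2 = 6  true
#9 values 8, 2, 12 are pairwise distinct  true

The assignment satisfies every constraint.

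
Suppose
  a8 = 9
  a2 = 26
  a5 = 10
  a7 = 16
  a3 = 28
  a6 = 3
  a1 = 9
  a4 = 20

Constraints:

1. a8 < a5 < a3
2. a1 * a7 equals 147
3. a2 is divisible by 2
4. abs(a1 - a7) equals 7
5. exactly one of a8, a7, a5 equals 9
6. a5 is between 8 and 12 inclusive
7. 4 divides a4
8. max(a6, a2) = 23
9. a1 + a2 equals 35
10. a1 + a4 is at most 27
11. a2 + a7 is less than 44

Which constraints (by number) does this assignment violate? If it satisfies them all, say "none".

No — constraints 2, 8, 10 are not satisfied.

1. values 9 < 10 < 28 — holds.
2. a1 * a7 = 9 * 16 = 144, not 147 — fails.
3. 26 / 2 = 13, so 2 divides 26 — holds.
4. abs(9 - 16) = 7 — holds.
5. a8=9, a7=16, a5=10; 1 of them equals 9 — holds.
6. a5 = 10 lies in [8, 12] — holds.
7. 20 / 4 = 5, so 4 divides 20 — holds.
8. max(3, 26) = 26, not 23 — fails.
9. a1 + a2 = 9 + 26 = 35 — holds.
10. a1 + a4 = 9 + 20 = 29; 29 > 27, bound 27 not met — fails.
11. a2 + a7 = 26 + 16 = 42; 42 < 44 — holds.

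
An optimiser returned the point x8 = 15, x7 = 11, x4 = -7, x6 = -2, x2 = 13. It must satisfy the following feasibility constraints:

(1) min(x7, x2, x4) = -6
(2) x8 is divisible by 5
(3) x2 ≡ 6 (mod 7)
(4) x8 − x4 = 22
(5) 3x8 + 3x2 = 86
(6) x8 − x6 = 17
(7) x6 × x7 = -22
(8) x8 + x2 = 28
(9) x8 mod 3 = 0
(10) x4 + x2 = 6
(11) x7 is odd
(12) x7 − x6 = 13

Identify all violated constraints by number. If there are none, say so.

(1) min(11, 13, -7) = -7, not -6 — violated.
(2) 15 / 5 = 3, so 5 divides 15 — satisfied.
(3) 13 mod 7 = 6 — satisfied.
(4) x8 − x4 = 15 − (-7) = 22 — satisfied.
(5) 3x8 + 3x2 = 3(15) + 3(13) = 84, not 86 — violated.
(6) x8 − x6 = 15 − (-2) = 17 — satisfied.
(7) x6 × x7 = -2 × 11 = -22 — satisfied.
(8) x8 + x2 = 15 + 13 = 28 — satisfied.
(9) 15 mod 3 = 0 — satisfied.
(10) x4 + x2 = -7 + 13 = 6 — satisfied.
(11) x7 = 11 is odd — satisfied.
(12) x7 − x6 = 11 − (-2) = 13 — satisfied.

No — constraints 1 and 5 are not satisfied.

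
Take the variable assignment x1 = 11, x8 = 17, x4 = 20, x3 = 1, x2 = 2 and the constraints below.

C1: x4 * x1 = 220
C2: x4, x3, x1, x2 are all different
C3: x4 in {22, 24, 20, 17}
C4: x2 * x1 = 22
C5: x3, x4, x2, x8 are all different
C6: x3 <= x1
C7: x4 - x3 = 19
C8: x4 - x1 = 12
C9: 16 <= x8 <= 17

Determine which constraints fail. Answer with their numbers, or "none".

C1: x4 * x1 = 20 * 11 = 220 — satisfied.
C2: values 20, 1, 11, 2 are pairwise distinct — satisfied.
C3: x4 = 20 is in {22, 24, 20, 17} — satisfied.
C4: x2 * x1 = 2 * 11 = 22 — satisfied.
C5: values 1, 20, 2, 17 are pairwise distinct — satisfied.
C6: x3 = 1, x1 = 11; 1 ≤ 11 — satisfied.
C7: x4 - x3 = 20 - 1 = 19 — satisfied.
C8: x4 - x1 = 20 - 11 = 9, not 12 — violated.
C9: x8 = 17 lies in [16, 17] — satisfied.

Violated: 8.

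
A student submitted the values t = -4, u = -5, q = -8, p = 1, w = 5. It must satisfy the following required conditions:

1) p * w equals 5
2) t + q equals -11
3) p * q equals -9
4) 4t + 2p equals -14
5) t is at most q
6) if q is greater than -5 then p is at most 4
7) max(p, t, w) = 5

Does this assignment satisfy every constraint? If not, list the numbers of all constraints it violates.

The assignment fails constraints 2, 3, 5.

1) p * w = 1 * 5 = 5 — OK.
2) t + q = -4 + (-8) = -12, not -11 — violated.
3) p * q = 1 * (-8) = -8, not -9 — violated.
4) 4t + 2p = 4(-4) + 2(1) = -14 — OK.
5) t = -4, q = -8; -4 > -8 (want ≤) — violated.
6) q = -8, not > -5; antecedent false, conditional vacuously true — OK.
7) max(1, -4, 5) = 5 — OK.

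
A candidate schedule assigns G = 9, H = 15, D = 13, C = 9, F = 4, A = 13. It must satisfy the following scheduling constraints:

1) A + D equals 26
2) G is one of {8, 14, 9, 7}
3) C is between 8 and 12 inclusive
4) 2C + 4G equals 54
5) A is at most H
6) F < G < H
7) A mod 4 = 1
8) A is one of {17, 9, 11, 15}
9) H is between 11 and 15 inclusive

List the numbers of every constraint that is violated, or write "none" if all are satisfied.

Violated: 8.

1) A + D = 13 + 13 = 26 — OK.
2) G = 9 is in {8, 14, 9, 7} — OK.
3) C = 9 lies in [8, 12] — OK.
4) 2C + 4G = 2(9) + 4(9) = 54 — OK.
5) A = 13, H = 15; 13 ≤ 15 — OK.
6) values 4 < 9 < 15 — OK.
7) 13 mod 4 = 1 — OK.
8) A = 13 is not in {17, 9, 11, 15} — violated.
9) H = 15 lies in [11, 15] — OK.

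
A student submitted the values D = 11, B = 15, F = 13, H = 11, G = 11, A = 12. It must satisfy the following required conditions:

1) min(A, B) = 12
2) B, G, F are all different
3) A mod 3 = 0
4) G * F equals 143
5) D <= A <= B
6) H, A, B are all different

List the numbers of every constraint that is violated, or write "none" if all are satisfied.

All constraints are satisfied.

1) min(12, 15) = 12 — holds.
2) values 15, 11, 13 are pairwise distinct — holds.
3) 12 mod 3 = 0 — holds.
4) G * F = 11 * 13 = 143 — holds.
5) values 11 <= 12 <= 15 — holds.
6) values 11, 12, 15 are pairwise distinct — holds.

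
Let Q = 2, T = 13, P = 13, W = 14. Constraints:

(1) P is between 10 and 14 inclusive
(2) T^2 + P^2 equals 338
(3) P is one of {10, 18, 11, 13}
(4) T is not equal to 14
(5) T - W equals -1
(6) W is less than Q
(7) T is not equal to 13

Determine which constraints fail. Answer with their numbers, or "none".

Constraints 6, 7 are violated.

(1) P = 13 lies in [10, 14]  holds
(2) T^2 + P^2 = 13^2 + 13^2 = 169 + 169 = 338  holds
(3) P = 13 is in {10, 18, 11, 13}  holds
(4) T = 13, and 13 ≠ 14  holds
(5) T - W = 13 - 14 = -1  holds
(6) W = 14, Q = 2; 14 ≥ 2 (want <)  fails
(7) T = 13, but 13 is required to differ  fails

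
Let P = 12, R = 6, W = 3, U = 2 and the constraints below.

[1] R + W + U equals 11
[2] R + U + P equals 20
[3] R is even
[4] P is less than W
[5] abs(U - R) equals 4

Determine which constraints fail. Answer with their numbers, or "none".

No — constraint 4 is not satisfied.

[1] R + W + U = 6 + 3 + 2 = 11 — holds.
[2] R + U + P = 6 + 2 + 12 = 20 — holds.
[3] R = 6 is even — holds.
[4] P = 12, W = 3; 12 ≥ 3 (want <) — fails.
[5] abs(2 - 6) = 4 — holds.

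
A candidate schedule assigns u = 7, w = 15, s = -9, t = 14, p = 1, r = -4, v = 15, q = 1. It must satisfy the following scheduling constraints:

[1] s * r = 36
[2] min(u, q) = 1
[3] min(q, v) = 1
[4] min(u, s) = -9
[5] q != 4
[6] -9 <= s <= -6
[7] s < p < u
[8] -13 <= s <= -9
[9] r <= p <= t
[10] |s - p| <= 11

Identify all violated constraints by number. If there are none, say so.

No violations.

[1] s * r = -9 * (-4) = 36 — satisfied.
[2] min(7, 1) = 1 — satisfied.
[3] min(1, 15) = 1 — satisfied.
[4] min(7, -9) = -9 — satisfied.
[5] q = 1, and 1 ≠ 4 — satisfied.
[6] s = -9 lies in [-9, -6] — satisfied.
[7] values -9 < 1 < 7 — satisfied.
[8] s = -9 lies in [-13, -9] — satisfied.
[9] values -4 <= 1 <= 14 — satisfied.
[10] |-9 - 1| = 10; 10 ≤ 11 — satisfied.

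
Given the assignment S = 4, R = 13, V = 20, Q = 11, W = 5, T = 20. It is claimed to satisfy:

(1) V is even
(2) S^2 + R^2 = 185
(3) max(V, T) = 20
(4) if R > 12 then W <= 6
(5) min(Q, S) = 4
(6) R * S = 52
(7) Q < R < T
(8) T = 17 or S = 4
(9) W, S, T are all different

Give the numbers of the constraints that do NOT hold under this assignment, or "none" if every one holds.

(1) V = 20 is even  ✔
(2) S^2 + R^2 = 4^2 + 13^2 = 16 + 169 = 185  ✔
(3) max(20, 20) = 20  ✔
(4) R = 13 > 12, so we need W ≤ 6; W = 5 ≤ 6  ✔
(5) min(11, 4) = 4  ✔
(6) R * S = 13 * 4 = 52  ✔
(7) values 11 < 13 < 20  ✔
(8) T = 20 ≠ 17, but S = 4 = 4 (second disjunct)  ✔
(9) values 5, 4, 20 are pairwise distinct  ✔

None — every constraint holds.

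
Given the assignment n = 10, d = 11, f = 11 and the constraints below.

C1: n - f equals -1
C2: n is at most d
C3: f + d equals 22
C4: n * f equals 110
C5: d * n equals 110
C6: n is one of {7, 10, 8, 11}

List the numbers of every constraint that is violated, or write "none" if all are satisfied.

No violations.

C1: n - f = 10 - 11 = -1 — OK.
C2: n = 10, d = 11; 10 ≤ 11 — OK.
C3: f + d = 11 + 11 = 22 — OK.
C4: n * f = 10 * 11 = 110 — OK.
C5: d * n = 11 * 10 = 110 — OK.
C6: n = 10 is in {7, 10, 8, 11} — OK.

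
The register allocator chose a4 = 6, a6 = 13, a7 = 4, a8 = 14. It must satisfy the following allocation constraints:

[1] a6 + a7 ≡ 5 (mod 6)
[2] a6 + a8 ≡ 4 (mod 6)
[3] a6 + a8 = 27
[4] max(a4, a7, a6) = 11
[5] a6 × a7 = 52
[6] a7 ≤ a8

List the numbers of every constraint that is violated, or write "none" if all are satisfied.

[1] a6 + a7 = 17; 17 mod 6 = 5 — holds.
[2] a6 + a8 = 27; 27 mod 6 = 3, not 4 — fails.
[3] a6 + a8 = 13 + 14 = 27 — holds.
[4] max(6, 4, 13) = 13, not 11 — fails.
[5] a6 × a7 = 13 × 4 = 52 — holds.
[6] a7 = 4, a8 = 14; 4 ≤ 14 — holds.

No — constraints 2 and 4 are not satisfied.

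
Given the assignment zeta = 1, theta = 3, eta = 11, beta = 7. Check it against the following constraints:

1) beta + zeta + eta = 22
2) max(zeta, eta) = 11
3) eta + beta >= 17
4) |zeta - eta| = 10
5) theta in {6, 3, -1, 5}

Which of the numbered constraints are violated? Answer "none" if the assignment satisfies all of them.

1) beta + zeta + eta = 7 + 1 + 11 = 19, not 22 — violated.
2) max(1, 11) = 11 — satisfied.
3) eta + beta = 11 + 7 = 18; 18 ≥ 17 — satisfied.
4) |1 - 11| = 10 — satisfied.
5) theta = 3 is in {6, 3, -1, 5} — satisfied.

Constraint 1 is violated.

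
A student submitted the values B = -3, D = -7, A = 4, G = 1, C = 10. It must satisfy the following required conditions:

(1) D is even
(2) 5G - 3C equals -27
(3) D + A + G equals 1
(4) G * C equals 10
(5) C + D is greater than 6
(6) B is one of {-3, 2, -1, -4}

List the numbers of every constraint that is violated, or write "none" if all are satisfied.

(1) D = -7 is odd — violated.
(2) 5G - 3C = 5(1) - 3(10) = -25, not -27 — violated.
(3) D + A + G = -7 + 4 + 1 = -2, not 1 — violated.
(4) G * C = 1 * 10 = 10 — OK.
(5) C + D = 10 + (-7) = 3; 3 ≤ 6, bound 6 not met — violated.
(6) B = -3 is in {-3, 2, -1, -4} — OK.

Constraints 1, 2, 3, and 5 are violated.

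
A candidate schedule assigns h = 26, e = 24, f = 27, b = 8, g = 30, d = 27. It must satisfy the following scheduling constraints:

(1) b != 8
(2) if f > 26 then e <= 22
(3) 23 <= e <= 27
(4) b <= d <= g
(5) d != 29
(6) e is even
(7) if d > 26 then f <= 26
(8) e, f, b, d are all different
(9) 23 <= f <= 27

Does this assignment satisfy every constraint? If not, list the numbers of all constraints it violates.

The assignment fails constraints 1, 2, 7, and 8.

(1) b = 8, but 8 is required to differ  ✘
(2) f = 27 > 26, so we need e ≤ 22; but e = 24 > 22  ✘
(3) e = 24 lies in [23, 27]  ✔
(4) values 8 <= 27 <= 30  ✔
(5) d = 27, and 27 ≠ 29  ✔
(6) e = 24 is even  ✔
(7) d = 27 > 26, so we need f ≤ 26; but f = 27 > 26  ✘
(8) f = d = 27, not all different  ✘
(9) f = 27 lies in [23, 27]  ✔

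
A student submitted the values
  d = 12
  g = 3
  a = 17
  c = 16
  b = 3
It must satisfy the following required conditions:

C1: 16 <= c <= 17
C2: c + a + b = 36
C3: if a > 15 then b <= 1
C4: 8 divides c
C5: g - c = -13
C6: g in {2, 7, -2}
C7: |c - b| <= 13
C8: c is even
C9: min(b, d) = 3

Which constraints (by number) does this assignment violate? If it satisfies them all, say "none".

No — constraints 3, 6 are not satisfied.

C1: c = 16 lies in [16, 17] — holds.
C2: c + a + b = 16 + 17 + 3 = 36 — holds.
C3: a = 17 > 15, so we need b ≤ 1; but b = 3 > 1 — fails.
C4: 16 / 8 = 2, so 8 divides 16 — holds.
C5: g - c = 3 - 16 = -13 — holds.
C6: g = 3 is not in {2, 7, -2} — fails.
C7: |16 - 3| = 13; 13 ≤ 13 — holds.
C8: c = 16 is even — holds.
C9: min(3, 12) = 3 — holds.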